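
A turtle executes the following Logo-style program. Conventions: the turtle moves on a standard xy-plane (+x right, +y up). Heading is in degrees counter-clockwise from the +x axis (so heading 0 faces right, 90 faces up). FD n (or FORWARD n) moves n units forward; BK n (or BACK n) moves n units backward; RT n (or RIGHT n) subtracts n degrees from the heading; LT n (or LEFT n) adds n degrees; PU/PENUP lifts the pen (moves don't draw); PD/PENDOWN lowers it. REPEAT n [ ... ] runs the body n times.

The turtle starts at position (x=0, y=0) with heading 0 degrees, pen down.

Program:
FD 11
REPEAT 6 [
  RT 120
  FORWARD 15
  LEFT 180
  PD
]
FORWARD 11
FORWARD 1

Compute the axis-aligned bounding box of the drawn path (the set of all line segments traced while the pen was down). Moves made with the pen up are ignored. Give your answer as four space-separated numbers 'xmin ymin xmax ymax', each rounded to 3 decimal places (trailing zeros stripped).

Answer: 0 -25.981 33.5 0

Derivation:
Executing turtle program step by step:
Start: pos=(0,0), heading=0, pen down
FD 11: (0,0) -> (11,0) [heading=0, draw]
REPEAT 6 [
  -- iteration 1/6 --
  RT 120: heading 0 -> 240
  FD 15: (11,0) -> (3.5,-12.99) [heading=240, draw]
  LT 180: heading 240 -> 60
  PD: pen down
  -- iteration 2/6 --
  RT 120: heading 60 -> 300
  FD 15: (3.5,-12.99) -> (11,-25.981) [heading=300, draw]
  LT 180: heading 300 -> 120
  PD: pen down
  -- iteration 3/6 --
  RT 120: heading 120 -> 0
  FD 15: (11,-25.981) -> (26,-25.981) [heading=0, draw]
  LT 180: heading 0 -> 180
  PD: pen down
  -- iteration 4/6 --
  RT 120: heading 180 -> 60
  FD 15: (26,-25.981) -> (33.5,-12.99) [heading=60, draw]
  LT 180: heading 60 -> 240
  PD: pen down
  -- iteration 5/6 --
  RT 120: heading 240 -> 120
  FD 15: (33.5,-12.99) -> (26,0) [heading=120, draw]
  LT 180: heading 120 -> 300
  PD: pen down
  -- iteration 6/6 --
  RT 120: heading 300 -> 180
  FD 15: (26,0) -> (11,0) [heading=180, draw]
  LT 180: heading 180 -> 0
  PD: pen down
]
FD 11: (11,0) -> (22,0) [heading=0, draw]
FD 1: (22,0) -> (23,0) [heading=0, draw]
Final: pos=(23,0), heading=0, 9 segment(s) drawn

Segment endpoints: x in {0, 3.5, 11, 11, 11, 22, 23, 26, 26, 33.5}, y in {-25.981, -12.99, -12.99, 0, 0, 0, 0, 0}
xmin=0, ymin=-25.981, xmax=33.5, ymax=0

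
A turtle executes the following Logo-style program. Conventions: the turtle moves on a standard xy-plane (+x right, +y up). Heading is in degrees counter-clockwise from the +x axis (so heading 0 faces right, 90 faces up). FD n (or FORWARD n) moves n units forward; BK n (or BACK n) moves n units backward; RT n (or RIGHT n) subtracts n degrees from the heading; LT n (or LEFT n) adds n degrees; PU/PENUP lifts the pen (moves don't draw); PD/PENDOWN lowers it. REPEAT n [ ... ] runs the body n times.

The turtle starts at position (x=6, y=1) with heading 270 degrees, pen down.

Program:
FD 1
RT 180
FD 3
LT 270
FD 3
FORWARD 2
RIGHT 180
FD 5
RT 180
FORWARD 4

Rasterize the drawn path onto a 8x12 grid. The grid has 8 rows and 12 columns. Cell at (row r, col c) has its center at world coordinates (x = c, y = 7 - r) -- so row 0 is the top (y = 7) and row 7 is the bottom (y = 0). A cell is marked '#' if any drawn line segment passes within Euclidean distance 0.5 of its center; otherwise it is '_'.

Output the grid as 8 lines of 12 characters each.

Segment 0: (6,1) -> (6,0)
Segment 1: (6,0) -> (6,3)
Segment 2: (6,3) -> (9,3)
Segment 3: (9,3) -> (11,3)
Segment 4: (11,3) -> (6,3)
Segment 5: (6,3) -> (10,3)

Answer: ____________
____________
____________
____________
______######
______#_____
______#_____
______#_____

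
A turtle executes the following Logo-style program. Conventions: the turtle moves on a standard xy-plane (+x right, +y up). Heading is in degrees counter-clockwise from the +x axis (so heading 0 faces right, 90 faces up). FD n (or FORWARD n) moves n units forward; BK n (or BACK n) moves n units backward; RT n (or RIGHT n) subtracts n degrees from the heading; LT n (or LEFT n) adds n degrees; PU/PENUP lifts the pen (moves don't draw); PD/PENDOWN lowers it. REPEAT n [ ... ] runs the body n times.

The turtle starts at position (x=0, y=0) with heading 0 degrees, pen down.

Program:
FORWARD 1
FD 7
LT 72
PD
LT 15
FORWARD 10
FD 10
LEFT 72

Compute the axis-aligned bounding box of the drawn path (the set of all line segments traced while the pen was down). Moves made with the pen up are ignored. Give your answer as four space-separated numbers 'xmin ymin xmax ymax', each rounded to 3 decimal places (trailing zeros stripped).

Answer: 0 0 9.047 19.973

Derivation:
Executing turtle program step by step:
Start: pos=(0,0), heading=0, pen down
FD 1: (0,0) -> (1,0) [heading=0, draw]
FD 7: (1,0) -> (8,0) [heading=0, draw]
LT 72: heading 0 -> 72
PD: pen down
LT 15: heading 72 -> 87
FD 10: (8,0) -> (8.523,9.986) [heading=87, draw]
FD 10: (8.523,9.986) -> (9.047,19.973) [heading=87, draw]
LT 72: heading 87 -> 159
Final: pos=(9.047,19.973), heading=159, 4 segment(s) drawn

Segment endpoints: x in {0, 1, 8, 8.523, 9.047}, y in {0, 9.986, 19.973}
xmin=0, ymin=0, xmax=9.047, ymax=19.973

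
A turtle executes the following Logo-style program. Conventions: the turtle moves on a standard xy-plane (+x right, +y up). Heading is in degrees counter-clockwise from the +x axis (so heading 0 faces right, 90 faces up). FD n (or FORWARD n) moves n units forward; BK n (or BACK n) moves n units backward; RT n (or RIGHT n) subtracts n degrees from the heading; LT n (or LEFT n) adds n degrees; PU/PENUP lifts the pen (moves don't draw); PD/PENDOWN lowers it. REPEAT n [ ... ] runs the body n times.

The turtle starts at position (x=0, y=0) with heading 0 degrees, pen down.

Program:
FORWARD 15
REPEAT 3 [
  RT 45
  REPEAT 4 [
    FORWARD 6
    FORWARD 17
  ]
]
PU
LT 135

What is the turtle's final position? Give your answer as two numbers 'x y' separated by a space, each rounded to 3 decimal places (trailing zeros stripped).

Answer: 15 -222.108

Derivation:
Executing turtle program step by step:
Start: pos=(0,0), heading=0, pen down
FD 15: (0,0) -> (15,0) [heading=0, draw]
REPEAT 3 [
  -- iteration 1/3 --
  RT 45: heading 0 -> 315
  REPEAT 4 [
    -- iteration 1/4 --
    FD 6: (15,0) -> (19.243,-4.243) [heading=315, draw]
    FD 17: (19.243,-4.243) -> (31.263,-16.263) [heading=315, draw]
    -- iteration 2/4 --
    FD 6: (31.263,-16.263) -> (35.506,-20.506) [heading=315, draw]
    FD 17: (35.506,-20.506) -> (47.527,-32.527) [heading=315, draw]
    -- iteration 3/4 --
    FD 6: (47.527,-32.527) -> (51.77,-36.77) [heading=315, draw]
    FD 17: (51.77,-36.77) -> (63.79,-48.79) [heading=315, draw]
    -- iteration 4/4 --
    FD 6: (63.79,-48.79) -> (68.033,-53.033) [heading=315, draw]
    FD 17: (68.033,-53.033) -> (80.054,-65.054) [heading=315, draw]
  ]
  -- iteration 2/3 --
  RT 45: heading 315 -> 270
  REPEAT 4 [
    -- iteration 1/4 --
    FD 6: (80.054,-65.054) -> (80.054,-71.054) [heading=270, draw]
    FD 17: (80.054,-71.054) -> (80.054,-88.054) [heading=270, draw]
    -- iteration 2/4 --
    FD 6: (80.054,-88.054) -> (80.054,-94.054) [heading=270, draw]
    FD 17: (80.054,-94.054) -> (80.054,-111.054) [heading=270, draw]
    -- iteration 3/4 --
    FD 6: (80.054,-111.054) -> (80.054,-117.054) [heading=270, draw]
    FD 17: (80.054,-117.054) -> (80.054,-134.054) [heading=270, draw]
    -- iteration 4/4 --
    FD 6: (80.054,-134.054) -> (80.054,-140.054) [heading=270, draw]
    FD 17: (80.054,-140.054) -> (80.054,-157.054) [heading=270, draw]
  ]
  -- iteration 3/3 --
  RT 45: heading 270 -> 225
  REPEAT 4 [
    -- iteration 1/4 --
    FD 6: (80.054,-157.054) -> (75.811,-161.296) [heading=225, draw]
    FD 17: (75.811,-161.296) -> (63.79,-173.317) [heading=225, draw]
    -- iteration 2/4 --
    FD 6: (63.79,-173.317) -> (59.548,-177.56) [heading=225, draw]
    FD 17: (59.548,-177.56) -> (47.527,-189.581) [heading=225, draw]
    -- iteration 3/4 --
    FD 6: (47.527,-189.581) -> (43.284,-193.823) [heading=225, draw]
    FD 17: (43.284,-193.823) -> (31.263,-205.844) [heading=225, draw]
    -- iteration 4/4 --
    FD 6: (31.263,-205.844) -> (27.021,-210.087) [heading=225, draw]
    FD 17: (27.021,-210.087) -> (15,-222.108) [heading=225, draw]
  ]
]
PU: pen up
LT 135: heading 225 -> 0
Final: pos=(15,-222.108), heading=0, 25 segment(s) drawn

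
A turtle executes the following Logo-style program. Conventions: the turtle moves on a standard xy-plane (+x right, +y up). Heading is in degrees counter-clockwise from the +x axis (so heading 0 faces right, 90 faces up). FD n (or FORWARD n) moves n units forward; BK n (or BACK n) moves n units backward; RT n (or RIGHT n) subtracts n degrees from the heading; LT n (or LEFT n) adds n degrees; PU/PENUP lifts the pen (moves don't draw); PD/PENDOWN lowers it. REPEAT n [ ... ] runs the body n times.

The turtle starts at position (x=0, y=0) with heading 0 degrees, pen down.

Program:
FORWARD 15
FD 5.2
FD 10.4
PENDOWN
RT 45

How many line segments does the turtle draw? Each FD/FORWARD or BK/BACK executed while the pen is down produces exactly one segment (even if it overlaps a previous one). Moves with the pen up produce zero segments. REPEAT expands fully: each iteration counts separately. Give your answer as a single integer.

Executing turtle program step by step:
Start: pos=(0,0), heading=0, pen down
FD 15: (0,0) -> (15,0) [heading=0, draw]
FD 5.2: (15,0) -> (20.2,0) [heading=0, draw]
FD 10.4: (20.2,0) -> (30.6,0) [heading=0, draw]
PD: pen down
RT 45: heading 0 -> 315
Final: pos=(30.6,0), heading=315, 3 segment(s) drawn
Segments drawn: 3

Answer: 3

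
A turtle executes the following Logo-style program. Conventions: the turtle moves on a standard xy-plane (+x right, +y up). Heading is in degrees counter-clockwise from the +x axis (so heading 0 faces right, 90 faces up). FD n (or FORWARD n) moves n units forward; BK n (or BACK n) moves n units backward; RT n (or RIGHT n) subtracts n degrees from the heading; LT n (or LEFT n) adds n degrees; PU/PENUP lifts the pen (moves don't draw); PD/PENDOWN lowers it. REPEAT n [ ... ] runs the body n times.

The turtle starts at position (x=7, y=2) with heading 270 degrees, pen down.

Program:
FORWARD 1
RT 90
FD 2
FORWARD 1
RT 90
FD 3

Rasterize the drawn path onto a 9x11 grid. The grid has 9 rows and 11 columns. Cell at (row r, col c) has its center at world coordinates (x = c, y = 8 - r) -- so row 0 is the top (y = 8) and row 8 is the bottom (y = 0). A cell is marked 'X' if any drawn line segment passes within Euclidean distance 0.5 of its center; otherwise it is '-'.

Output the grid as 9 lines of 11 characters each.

Segment 0: (7,2) -> (7,1)
Segment 1: (7,1) -> (5,1)
Segment 2: (5,1) -> (4,1)
Segment 3: (4,1) -> (4,4)

Answer: -----------
-----------
-----------
-----------
----X------
----X------
----X--X---
----XXXX---
-----------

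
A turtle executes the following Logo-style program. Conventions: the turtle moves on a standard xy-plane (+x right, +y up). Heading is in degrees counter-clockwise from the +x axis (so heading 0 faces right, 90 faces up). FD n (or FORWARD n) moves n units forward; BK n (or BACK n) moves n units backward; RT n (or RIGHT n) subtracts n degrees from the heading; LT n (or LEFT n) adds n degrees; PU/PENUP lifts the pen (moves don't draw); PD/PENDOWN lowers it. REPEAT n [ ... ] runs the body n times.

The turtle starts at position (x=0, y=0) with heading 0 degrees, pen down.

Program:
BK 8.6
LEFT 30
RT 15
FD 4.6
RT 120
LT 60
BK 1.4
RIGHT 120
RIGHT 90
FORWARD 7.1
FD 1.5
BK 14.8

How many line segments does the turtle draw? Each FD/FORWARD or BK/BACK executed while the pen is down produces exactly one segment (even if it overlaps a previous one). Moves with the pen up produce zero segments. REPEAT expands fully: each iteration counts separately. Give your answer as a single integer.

Answer: 6

Derivation:
Executing turtle program step by step:
Start: pos=(0,0), heading=0, pen down
BK 8.6: (0,0) -> (-8.6,0) [heading=0, draw]
LT 30: heading 0 -> 30
RT 15: heading 30 -> 15
FD 4.6: (-8.6,0) -> (-4.157,1.191) [heading=15, draw]
RT 120: heading 15 -> 255
LT 60: heading 255 -> 315
BK 1.4: (-4.157,1.191) -> (-5.147,2.181) [heading=315, draw]
RT 120: heading 315 -> 195
RT 90: heading 195 -> 105
FD 7.1: (-5.147,2.181) -> (-6.984,9.039) [heading=105, draw]
FD 1.5: (-6.984,9.039) -> (-7.373,10.487) [heading=105, draw]
BK 14.8: (-7.373,10.487) -> (-3.542,-3.808) [heading=105, draw]
Final: pos=(-3.542,-3.808), heading=105, 6 segment(s) drawn
Segments drawn: 6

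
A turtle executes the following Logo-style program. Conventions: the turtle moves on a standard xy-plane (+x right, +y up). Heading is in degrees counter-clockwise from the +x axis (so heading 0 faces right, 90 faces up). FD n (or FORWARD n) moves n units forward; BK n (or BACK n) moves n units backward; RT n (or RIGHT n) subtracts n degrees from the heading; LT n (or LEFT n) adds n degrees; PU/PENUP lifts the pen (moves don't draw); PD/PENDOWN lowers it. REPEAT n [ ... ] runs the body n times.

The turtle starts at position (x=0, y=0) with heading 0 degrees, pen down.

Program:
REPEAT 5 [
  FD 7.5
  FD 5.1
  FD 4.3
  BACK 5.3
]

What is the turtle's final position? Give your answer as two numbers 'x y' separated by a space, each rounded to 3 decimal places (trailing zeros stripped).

Answer: 58 0

Derivation:
Executing turtle program step by step:
Start: pos=(0,0), heading=0, pen down
REPEAT 5 [
  -- iteration 1/5 --
  FD 7.5: (0,0) -> (7.5,0) [heading=0, draw]
  FD 5.1: (7.5,0) -> (12.6,0) [heading=0, draw]
  FD 4.3: (12.6,0) -> (16.9,0) [heading=0, draw]
  BK 5.3: (16.9,0) -> (11.6,0) [heading=0, draw]
  -- iteration 2/5 --
  FD 7.5: (11.6,0) -> (19.1,0) [heading=0, draw]
  FD 5.1: (19.1,0) -> (24.2,0) [heading=0, draw]
  FD 4.3: (24.2,0) -> (28.5,0) [heading=0, draw]
  BK 5.3: (28.5,0) -> (23.2,0) [heading=0, draw]
  -- iteration 3/5 --
  FD 7.5: (23.2,0) -> (30.7,0) [heading=0, draw]
  FD 5.1: (30.7,0) -> (35.8,0) [heading=0, draw]
  FD 4.3: (35.8,0) -> (40.1,0) [heading=0, draw]
  BK 5.3: (40.1,0) -> (34.8,0) [heading=0, draw]
  -- iteration 4/5 --
  FD 7.5: (34.8,0) -> (42.3,0) [heading=0, draw]
  FD 5.1: (42.3,0) -> (47.4,0) [heading=0, draw]
  FD 4.3: (47.4,0) -> (51.7,0) [heading=0, draw]
  BK 5.3: (51.7,0) -> (46.4,0) [heading=0, draw]
  -- iteration 5/5 --
  FD 7.5: (46.4,0) -> (53.9,0) [heading=0, draw]
  FD 5.1: (53.9,0) -> (59,0) [heading=0, draw]
  FD 4.3: (59,0) -> (63.3,0) [heading=0, draw]
  BK 5.3: (63.3,0) -> (58,0) [heading=0, draw]
]
Final: pos=(58,0), heading=0, 20 segment(s) drawn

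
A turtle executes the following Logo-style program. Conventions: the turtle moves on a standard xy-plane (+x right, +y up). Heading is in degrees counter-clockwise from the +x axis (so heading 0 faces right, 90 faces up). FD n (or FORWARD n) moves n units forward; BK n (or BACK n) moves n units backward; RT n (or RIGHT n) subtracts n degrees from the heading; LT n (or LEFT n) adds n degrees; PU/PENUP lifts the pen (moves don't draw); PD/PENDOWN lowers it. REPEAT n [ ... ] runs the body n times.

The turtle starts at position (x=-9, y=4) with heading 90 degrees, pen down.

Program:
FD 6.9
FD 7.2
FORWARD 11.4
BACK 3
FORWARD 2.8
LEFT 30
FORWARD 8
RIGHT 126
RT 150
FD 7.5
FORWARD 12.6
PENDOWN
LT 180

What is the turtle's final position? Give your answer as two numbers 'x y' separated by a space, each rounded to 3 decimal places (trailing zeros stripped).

Executing turtle program step by step:
Start: pos=(-9,4), heading=90, pen down
FD 6.9: (-9,4) -> (-9,10.9) [heading=90, draw]
FD 7.2: (-9,10.9) -> (-9,18.1) [heading=90, draw]
FD 11.4: (-9,18.1) -> (-9,29.5) [heading=90, draw]
BK 3: (-9,29.5) -> (-9,26.5) [heading=90, draw]
FD 2.8: (-9,26.5) -> (-9,29.3) [heading=90, draw]
LT 30: heading 90 -> 120
FD 8: (-9,29.3) -> (-13,36.228) [heading=120, draw]
RT 126: heading 120 -> 354
RT 150: heading 354 -> 204
FD 7.5: (-13,36.228) -> (-19.852,33.178) [heading=204, draw]
FD 12.6: (-19.852,33.178) -> (-31.362,28.053) [heading=204, draw]
PD: pen down
LT 180: heading 204 -> 24
Final: pos=(-31.362,28.053), heading=24, 8 segment(s) drawn

Answer: -31.362 28.053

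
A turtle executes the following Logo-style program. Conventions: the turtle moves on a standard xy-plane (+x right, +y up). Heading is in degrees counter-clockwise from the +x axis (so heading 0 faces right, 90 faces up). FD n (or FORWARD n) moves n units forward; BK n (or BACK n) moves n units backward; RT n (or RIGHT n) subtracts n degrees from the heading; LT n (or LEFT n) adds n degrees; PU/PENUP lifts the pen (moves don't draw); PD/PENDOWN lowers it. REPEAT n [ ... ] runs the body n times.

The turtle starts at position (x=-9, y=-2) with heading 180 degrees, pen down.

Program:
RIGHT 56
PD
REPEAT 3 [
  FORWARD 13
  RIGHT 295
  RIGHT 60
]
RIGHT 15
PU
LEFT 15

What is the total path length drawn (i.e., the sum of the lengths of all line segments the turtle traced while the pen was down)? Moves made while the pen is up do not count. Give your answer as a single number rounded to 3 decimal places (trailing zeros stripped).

Executing turtle program step by step:
Start: pos=(-9,-2), heading=180, pen down
RT 56: heading 180 -> 124
PD: pen down
REPEAT 3 [
  -- iteration 1/3 --
  FD 13: (-9,-2) -> (-16.27,8.777) [heading=124, draw]
  RT 295: heading 124 -> 189
  RT 60: heading 189 -> 129
  -- iteration 2/3 --
  FD 13: (-16.27,8.777) -> (-24.451,18.88) [heading=129, draw]
  RT 295: heading 129 -> 194
  RT 60: heading 194 -> 134
  -- iteration 3/3 --
  FD 13: (-24.451,18.88) -> (-33.481,28.232) [heading=134, draw]
  RT 295: heading 134 -> 199
  RT 60: heading 199 -> 139
]
RT 15: heading 139 -> 124
PU: pen up
LT 15: heading 124 -> 139
Final: pos=(-33.481,28.232), heading=139, 3 segment(s) drawn

Segment lengths:
  seg 1: (-9,-2) -> (-16.27,8.777), length = 13
  seg 2: (-16.27,8.777) -> (-24.451,18.88), length = 13
  seg 3: (-24.451,18.88) -> (-33.481,28.232), length = 13
Total = 39

Answer: 39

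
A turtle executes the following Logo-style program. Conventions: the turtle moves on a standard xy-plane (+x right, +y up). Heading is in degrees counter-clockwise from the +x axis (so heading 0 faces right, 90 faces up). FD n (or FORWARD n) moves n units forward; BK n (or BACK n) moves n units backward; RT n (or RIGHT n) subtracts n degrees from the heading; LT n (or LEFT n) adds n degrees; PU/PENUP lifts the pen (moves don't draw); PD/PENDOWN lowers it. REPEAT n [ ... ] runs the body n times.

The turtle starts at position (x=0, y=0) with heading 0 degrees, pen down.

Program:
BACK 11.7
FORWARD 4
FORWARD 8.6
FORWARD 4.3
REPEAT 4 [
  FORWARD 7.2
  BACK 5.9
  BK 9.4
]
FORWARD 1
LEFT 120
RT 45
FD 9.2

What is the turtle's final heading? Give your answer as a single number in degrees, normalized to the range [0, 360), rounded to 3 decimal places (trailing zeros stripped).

Executing turtle program step by step:
Start: pos=(0,0), heading=0, pen down
BK 11.7: (0,0) -> (-11.7,0) [heading=0, draw]
FD 4: (-11.7,0) -> (-7.7,0) [heading=0, draw]
FD 8.6: (-7.7,0) -> (0.9,0) [heading=0, draw]
FD 4.3: (0.9,0) -> (5.2,0) [heading=0, draw]
REPEAT 4 [
  -- iteration 1/4 --
  FD 7.2: (5.2,0) -> (12.4,0) [heading=0, draw]
  BK 5.9: (12.4,0) -> (6.5,0) [heading=0, draw]
  BK 9.4: (6.5,0) -> (-2.9,0) [heading=0, draw]
  -- iteration 2/4 --
  FD 7.2: (-2.9,0) -> (4.3,0) [heading=0, draw]
  BK 5.9: (4.3,0) -> (-1.6,0) [heading=0, draw]
  BK 9.4: (-1.6,0) -> (-11,0) [heading=0, draw]
  -- iteration 3/4 --
  FD 7.2: (-11,0) -> (-3.8,0) [heading=0, draw]
  BK 5.9: (-3.8,0) -> (-9.7,0) [heading=0, draw]
  BK 9.4: (-9.7,0) -> (-19.1,0) [heading=0, draw]
  -- iteration 4/4 --
  FD 7.2: (-19.1,0) -> (-11.9,0) [heading=0, draw]
  BK 5.9: (-11.9,0) -> (-17.8,0) [heading=0, draw]
  BK 9.4: (-17.8,0) -> (-27.2,0) [heading=0, draw]
]
FD 1: (-27.2,0) -> (-26.2,0) [heading=0, draw]
LT 120: heading 0 -> 120
RT 45: heading 120 -> 75
FD 9.2: (-26.2,0) -> (-23.819,8.887) [heading=75, draw]
Final: pos=(-23.819,8.887), heading=75, 18 segment(s) drawn

Answer: 75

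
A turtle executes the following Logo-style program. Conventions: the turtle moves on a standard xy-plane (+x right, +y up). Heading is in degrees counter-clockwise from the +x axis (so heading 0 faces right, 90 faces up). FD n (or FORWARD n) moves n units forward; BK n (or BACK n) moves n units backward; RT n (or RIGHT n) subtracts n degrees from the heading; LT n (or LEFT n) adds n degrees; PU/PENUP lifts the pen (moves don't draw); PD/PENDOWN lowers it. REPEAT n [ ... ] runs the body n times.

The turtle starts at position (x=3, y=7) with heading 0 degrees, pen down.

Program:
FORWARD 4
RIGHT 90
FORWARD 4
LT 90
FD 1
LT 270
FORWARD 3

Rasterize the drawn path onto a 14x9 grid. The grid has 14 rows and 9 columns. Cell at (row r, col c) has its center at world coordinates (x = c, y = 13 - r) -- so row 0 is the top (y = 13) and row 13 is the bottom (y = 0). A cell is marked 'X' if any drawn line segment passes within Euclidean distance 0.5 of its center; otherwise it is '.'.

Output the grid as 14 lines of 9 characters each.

Answer: .........
.........
.........
.........
.........
.........
...XXXXX.
.......X.
.......X.
.......X.
.......XX
........X
........X
........X

Derivation:
Segment 0: (3,7) -> (7,7)
Segment 1: (7,7) -> (7,3)
Segment 2: (7,3) -> (8,3)
Segment 3: (8,3) -> (8,0)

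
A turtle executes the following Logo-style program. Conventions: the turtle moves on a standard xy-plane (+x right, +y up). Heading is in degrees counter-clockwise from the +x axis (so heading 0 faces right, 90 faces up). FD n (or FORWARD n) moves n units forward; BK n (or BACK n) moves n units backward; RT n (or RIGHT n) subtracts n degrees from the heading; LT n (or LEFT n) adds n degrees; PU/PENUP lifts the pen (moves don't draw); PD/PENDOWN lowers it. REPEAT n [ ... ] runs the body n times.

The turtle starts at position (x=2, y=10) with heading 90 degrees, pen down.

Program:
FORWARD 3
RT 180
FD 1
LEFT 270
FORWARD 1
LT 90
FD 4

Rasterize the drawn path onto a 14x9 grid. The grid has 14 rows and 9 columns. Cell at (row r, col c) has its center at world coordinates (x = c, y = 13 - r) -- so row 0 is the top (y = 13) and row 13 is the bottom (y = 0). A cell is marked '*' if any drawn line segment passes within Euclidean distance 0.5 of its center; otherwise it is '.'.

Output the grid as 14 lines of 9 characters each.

Answer: ..*......
.**......
.**......
.**......
.*.......
.*.......
.........
.........
.........
.........
.........
.........
.........
.........

Derivation:
Segment 0: (2,10) -> (2,13)
Segment 1: (2,13) -> (2,12)
Segment 2: (2,12) -> (1,12)
Segment 3: (1,12) -> (1,8)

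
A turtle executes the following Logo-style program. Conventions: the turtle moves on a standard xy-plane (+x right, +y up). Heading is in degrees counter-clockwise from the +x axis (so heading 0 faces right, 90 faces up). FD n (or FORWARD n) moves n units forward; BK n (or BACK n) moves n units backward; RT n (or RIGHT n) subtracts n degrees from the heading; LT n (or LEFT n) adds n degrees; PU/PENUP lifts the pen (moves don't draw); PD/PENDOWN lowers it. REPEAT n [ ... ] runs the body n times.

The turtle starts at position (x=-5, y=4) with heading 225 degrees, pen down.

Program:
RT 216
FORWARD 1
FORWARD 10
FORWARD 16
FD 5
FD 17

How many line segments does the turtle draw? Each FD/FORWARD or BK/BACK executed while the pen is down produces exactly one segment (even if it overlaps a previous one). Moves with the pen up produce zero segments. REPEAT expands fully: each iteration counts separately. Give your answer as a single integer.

Answer: 5

Derivation:
Executing turtle program step by step:
Start: pos=(-5,4), heading=225, pen down
RT 216: heading 225 -> 9
FD 1: (-5,4) -> (-4.012,4.156) [heading=9, draw]
FD 10: (-4.012,4.156) -> (5.865,5.721) [heading=9, draw]
FD 16: (5.865,5.721) -> (21.668,8.224) [heading=9, draw]
FD 5: (21.668,8.224) -> (26.606,9.006) [heading=9, draw]
FD 17: (26.606,9.006) -> (43.397,11.665) [heading=9, draw]
Final: pos=(43.397,11.665), heading=9, 5 segment(s) drawn
Segments drawn: 5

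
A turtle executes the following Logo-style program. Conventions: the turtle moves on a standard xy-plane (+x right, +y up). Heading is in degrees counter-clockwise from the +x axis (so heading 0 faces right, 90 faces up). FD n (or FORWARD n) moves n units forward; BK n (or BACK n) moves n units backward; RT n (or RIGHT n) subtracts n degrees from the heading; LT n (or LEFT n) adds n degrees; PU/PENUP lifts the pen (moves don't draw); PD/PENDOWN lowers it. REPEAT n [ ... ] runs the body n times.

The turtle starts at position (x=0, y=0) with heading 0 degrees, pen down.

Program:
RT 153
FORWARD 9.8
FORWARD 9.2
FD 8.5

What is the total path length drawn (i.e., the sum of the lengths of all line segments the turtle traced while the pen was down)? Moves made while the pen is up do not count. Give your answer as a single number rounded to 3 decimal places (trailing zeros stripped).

Executing turtle program step by step:
Start: pos=(0,0), heading=0, pen down
RT 153: heading 0 -> 207
FD 9.8: (0,0) -> (-8.732,-4.449) [heading=207, draw]
FD 9.2: (-8.732,-4.449) -> (-16.929,-8.626) [heading=207, draw]
FD 8.5: (-16.929,-8.626) -> (-24.503,-12.485) [heading=207, draw]
Final: pos=(-24.503,-12.485), heading=207, 3 segment(s) drawn

Segment lengths:
  seg 1: (0,0) -> (-8.732,-4.449), length = 9.8
  seg 2: (-8.732,-4.449) -> (-16.929,-8.626), length = 9.2
  seg 3: (-16.929,-8.626) -> (-24.503,-12.485), length = 8.5
Total = 27.5

Answer: 27.5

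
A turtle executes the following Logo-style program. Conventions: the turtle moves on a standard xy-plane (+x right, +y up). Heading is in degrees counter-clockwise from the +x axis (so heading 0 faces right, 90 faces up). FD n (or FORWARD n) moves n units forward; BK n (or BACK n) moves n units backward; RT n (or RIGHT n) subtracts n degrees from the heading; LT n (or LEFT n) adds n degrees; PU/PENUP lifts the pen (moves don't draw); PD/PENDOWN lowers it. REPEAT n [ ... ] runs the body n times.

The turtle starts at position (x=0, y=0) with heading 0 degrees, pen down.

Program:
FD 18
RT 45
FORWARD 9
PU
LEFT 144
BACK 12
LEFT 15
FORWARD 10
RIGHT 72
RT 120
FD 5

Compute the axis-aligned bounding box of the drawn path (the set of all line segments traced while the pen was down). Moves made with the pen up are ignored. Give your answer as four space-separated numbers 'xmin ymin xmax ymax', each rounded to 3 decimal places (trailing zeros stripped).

Answer: 0 -6.364 24.364 0

Derivation:
Executing turtle program step by step:
Start: pos=(0,0), heading=0, pen down
FD 18: (0,0) -> (18,0) [heading=0, draw]
RT 45: heading 0 -> 315
FD 9: (18,0) -> (24.364,-6.364) [heading=315, draw]
PU: pen up
LT 144: heading 315 -> 99
BK 12: (24.364,-6.364) -> (26.241,-18.216) [heading=99, move]
LT 15: heading 99 -> 114
FD 10: (26.241,-18.216) -> (22.174,-9.081) [heading=114, move]
RT 72: heading 114 -> 42
RT 120: heading 42 -> 282
FD 5: (22.174,-9.081) -> (23.213,-13.972) [heading=282, move]
Final: pos=(23.213,-13.972), heading=282, 2 segment(s) drawn

Segment endpoints: x in {0, 18, 24.364}, y in {-6.364, 0}
xmin=0, ymin=-6.364, xmax=24.364, ymax=0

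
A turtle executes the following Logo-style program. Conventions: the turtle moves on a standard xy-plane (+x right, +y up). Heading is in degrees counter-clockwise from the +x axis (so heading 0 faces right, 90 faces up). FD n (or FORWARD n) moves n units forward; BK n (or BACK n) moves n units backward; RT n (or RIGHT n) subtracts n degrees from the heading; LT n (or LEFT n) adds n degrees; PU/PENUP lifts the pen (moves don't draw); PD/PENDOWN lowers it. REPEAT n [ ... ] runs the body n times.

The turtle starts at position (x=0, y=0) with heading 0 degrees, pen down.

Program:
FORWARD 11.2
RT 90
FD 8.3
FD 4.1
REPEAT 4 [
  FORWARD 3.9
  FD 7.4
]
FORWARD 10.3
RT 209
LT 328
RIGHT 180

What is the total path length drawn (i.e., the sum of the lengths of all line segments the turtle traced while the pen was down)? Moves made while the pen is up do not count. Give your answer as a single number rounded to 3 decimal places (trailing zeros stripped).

Executing turtle program step by step:
Start: pos=(0,0), heading=0, pen down
FD 11.2: (0,0) -> (11.2,0) [heading=0, draw]
RT 90: heading 0 -> 270
FD 8.3: (11.2,0) -> (11.2,-8.3) [heading=270, draw]
FD 4.1: (11.2,-8.3) -> (11.2,-12.4) [heading=270, draw]
REPEAT 4 [
  -- iteration 1/4 --
  FD 3.9: (11.2,-12.4) -> (11.2,-16.3) [heading=270, draw]
  FD 7.4: (11.2,-16.3) -> (11.2,-23.7) [heading=270, draw]
  -- iteration 2/4 --
  FD 3.9: (11.2,-23.7) -> (11.2,-27.6) [heading=270, draw]
  FD 7.4: (11.2,-27.6) -> (11.2,-35) [heading=270, draw]
  -- iteration 3/4 --
  FD 3.9: (11.2,-35) -> (11.2,-38.9) [heading=270, draw]
  FD 7.4: (11.2,-38.9) -> (11.2,-46.3) [heading=270, draw]
  -- iteration 4/4 --
  FD 3.9: (11.2,-46.3) -> (11.2,-50.2) [heading=270, draw]
  FD 7.4: (11.2,-50.2) -> (11.2,-57.6) [heading=270, draw]
]
FD 10.3: (11.2,-57.6) -> (11.2,-67.9) [heading=270, draw]
RT 209: heading 270 -> 61
LT 328: heading 61 -> 29
RT 180: heading 29 -> 209
Final: pos=(11.2,-67.9), heading=209, 12 segment(s) drawn

Segment lengths:
  seg 1: (0,0) -> (11.2,0), length = 11.2
  seg 2: (11.2,0) -> (11.2,-8.3), length = 8.3
  seg 3: (11.2,-8.3) -> (11.2,-12.4), length = 4.1
  seg 4: (11.2,-12.4) -> (11.2,-16.3), length = 3.9
  seg 5: (11.2,-16.3) -> (11.2,-23.7), length = 7.4
  seg 6: (11.2,-23.7) -> (11.2,-27.6), length = 3.9
  seg 7: (11.2,-27.6) -> (11.2,-35), length = 7.4
  seg 8: (11.2,-35) -> (11.2,-38.9), length = 3.9
  seg 9: (11.2,-38.9) -> (11.2,-46.3), length = 7.4
  seg 10: (11.2,-46.3) -> (11.2,-50.2), length = 3.9
  seg 11: (11.2,-50.2) -> (11.2,-57.6), length = 7.4
  seg 12: (11.2,-57.6) -> (11.2,-67.9), length = 10.3
Total = 79.1

Answer: 79.1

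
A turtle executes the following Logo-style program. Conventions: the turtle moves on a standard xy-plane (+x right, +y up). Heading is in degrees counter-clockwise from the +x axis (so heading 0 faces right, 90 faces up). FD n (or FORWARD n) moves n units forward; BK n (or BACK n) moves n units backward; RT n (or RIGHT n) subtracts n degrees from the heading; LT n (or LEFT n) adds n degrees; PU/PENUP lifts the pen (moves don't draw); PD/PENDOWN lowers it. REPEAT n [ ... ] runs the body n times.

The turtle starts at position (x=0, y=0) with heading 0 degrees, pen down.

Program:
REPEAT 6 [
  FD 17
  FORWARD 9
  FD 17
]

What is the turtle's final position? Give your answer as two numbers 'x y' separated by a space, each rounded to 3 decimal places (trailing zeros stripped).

Answer: 258 0

Derivation:
Executing turtle program step by step:
Start: pos=(0,0), heading=0, pen down
REPEAT 6 [
  -- iteration 1/6 --
  FD 17: (0,0) -> (17,0) [heading=0, draw]
  FD 9: (17,0) -> (26,0) [heading=0, draw]
  FD 17: (26,0) -> (43,0) [heading=0, draw]
  -- iteration 2/6 --
  FD 17: (43,0) -> (60,0) [heading=0, draw]
  FD 9: (60,0) -> (69,0) [heading=0, draw]
  FD 17: (69,0) -> (86,0) [heading=0, draw]
  -- iteration 3/6 --
  FD 17: (86,0) -> (103,0) [heading=0, draw]
  FD 9: (103,0) -> (112,0) [heading=0, draw]
  FD 17: (112,0) -> (129,0) [heading=0, draw]
  -- iteration 4/6 --
  FD 17: (129,0) -> (146,0) [heading=0, draw]
  FD 9: (146,0) -> (155,0) [heading=0, draw]
  FD 17: (155,0) -> (172,0) [heading=0, draw]
  -- iteration 5/6 --
  FD 17: (172,0) -> (189,0) [heading=0, draw]
  FD 9: (189,0) -> (198,0) [heading=0, draw]
  FD 17: (198,0) -> (215,0) [heading=0, draw]
  -- iteration 6/6 --
  FD 17: (215,0) -> (232,0) [heading=0, draw]
  FD 9: (232,0) -> (241,0) [heading=0, draw]
  FD 17: (241,0) -> (258,0) [heading=0, draw]
]
Final: pos=(258,0), heading=0, 18 segment(s) drawn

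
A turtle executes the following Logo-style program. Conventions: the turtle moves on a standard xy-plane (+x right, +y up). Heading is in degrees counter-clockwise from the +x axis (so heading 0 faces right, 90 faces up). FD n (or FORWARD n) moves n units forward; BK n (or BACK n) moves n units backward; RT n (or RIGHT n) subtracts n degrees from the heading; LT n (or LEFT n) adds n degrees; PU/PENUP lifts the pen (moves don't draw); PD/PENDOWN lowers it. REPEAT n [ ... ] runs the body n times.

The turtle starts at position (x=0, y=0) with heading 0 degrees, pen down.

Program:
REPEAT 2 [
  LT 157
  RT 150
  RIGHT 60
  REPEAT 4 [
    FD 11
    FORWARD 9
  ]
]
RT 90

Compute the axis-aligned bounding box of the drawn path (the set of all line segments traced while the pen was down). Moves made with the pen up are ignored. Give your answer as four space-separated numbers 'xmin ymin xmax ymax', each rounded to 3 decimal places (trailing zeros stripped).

Answer: 0 -140.792 48.145 0

Derivation:
Executing turtle program step by step:
Start: pos=(0,0), heading=0, pen down
REPEAT 2 [
  -- iteration 1/2 --
  LT 157: heading 0 -> 157
  RT 150: heading 157 -> 7
  RT 60: heading 7 -> 307
  REPEAT 4 [
    -- iteration 1/4 --
    FD 11: (0,0) -> (6.62,-8.785) [heading=307, draw]
    FD 9: (6.62,-8.785) -> (12.036,-15.973) [heading=307, draw]
    -- iteration 2/4 --
    FD 11: (12.036,-15.973) -> (18.656,-24.758) [heading=307, draw]
    FD 9: (18.656,-24.758) -> (24.073,-31.945) [heading=307, draw]
    -- iteration 3/4 --
    FD 11: (24.073,-31.945) -> (30.693,-40.73) [heading=307, draw]
    FD 9: (30.693,-40.73) -> (36.109,-47.918) [heading=307, draw]
    -- iteration 4/4 --
    FD 11: (36.109,-47.918) -> (42.729,-56.703) [heading=307, draw]
    FD 9: (42.729,-56.703) -> (48.145,-63.891) [heading=307, draw]
  ]
  -- iteration 2/2 --
  LT 157: heading 307 -> 104
  RT 150: heading 104 -> 314
  RT 60: heading 314 -> 254
  REPEAT 4 [
    -- iteration 1/4 --
    FD 11: (48.145,-63.891) -> (45.113,-74.465) [heading=254, draw]
    FD 9: (45.113,-74.465) -> (42.632,-83.116) [heading=254, draw]
    -- iteration 2/4 --
    FD 11: (42.632,-83.116) -> (39.6,-93.69) [heading=254, draw]
    FD 9: (39.6,-93.69) -> (37.12,-102.341) [heading=254, draw]
    -- iteration 3/4 --
    FD 11: (37.12,-102.341) -> (34.088,-112.915) [heading=254, draw]
    FD 9: (34.088,-112.915) -> (31.607,-121.567) [heading=254, draw]
    -- iteration 4/4 --
    FD 11: (31.607,-121.567) -> (28.575,-132.14) [heading=254, draw]
    FD 9: (28.575,-132.14) -> (26.094,-140.792) [heading=254, draw]
  ]
]
RT 90: heading 254 -> 164
Final: pos=(26.094,-140.792), heading=164, 16 segment(s) drawn

Segment endpoints: x in {0, 6.62, 12.036, 18.656, 24.073, 26.094, 28.575, 30.693, 31.607, 34.088, 36.109, 37.12, 39.6, 42.632, 42.729, 45.113, 48.145}, y in {-140.792, -132.14, -121.567, -112.915, -102.341, -93.69, -83.116, -74.465, -63.891, -56.703, -47.918, -40.73, -31.945, -24.758, -15.973, -8.785, 0}
xmin=0, ymin=-140.792, xmax=48.145, ymax=0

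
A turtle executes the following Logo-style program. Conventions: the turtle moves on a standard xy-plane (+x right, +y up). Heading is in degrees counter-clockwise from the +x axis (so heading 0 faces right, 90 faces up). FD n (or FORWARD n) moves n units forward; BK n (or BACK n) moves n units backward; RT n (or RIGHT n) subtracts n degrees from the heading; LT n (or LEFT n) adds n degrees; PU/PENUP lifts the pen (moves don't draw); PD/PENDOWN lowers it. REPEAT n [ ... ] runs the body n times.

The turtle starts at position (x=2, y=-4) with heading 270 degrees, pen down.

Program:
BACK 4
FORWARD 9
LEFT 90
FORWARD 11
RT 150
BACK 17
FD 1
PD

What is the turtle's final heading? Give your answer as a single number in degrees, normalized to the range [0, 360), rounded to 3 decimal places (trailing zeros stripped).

Executing turtle program step by step:
Start: pos=(2,-4), heading=270, pen down
BK 4: (2,-4) -> (2,0) [heading=270, draw]
FD 9: (2,0) -> (2,-9) [heading=270, draw]
LT 90: heading 270 -> 0
FD 11: (2,-9) -> (13,-9) [heading=0, draw]
RT 150: heading 0 -> 210
BK 17: (13,-9) -> (27.722,-0.5) [heading=210, draw]
FD 1: (27.722,-0.5) -> (26.856,-1) [heading=210, draw]
PD: pen down
Final: pos=(26.856,-1), heading=210, 5 segment(s) drawn

Answer: 210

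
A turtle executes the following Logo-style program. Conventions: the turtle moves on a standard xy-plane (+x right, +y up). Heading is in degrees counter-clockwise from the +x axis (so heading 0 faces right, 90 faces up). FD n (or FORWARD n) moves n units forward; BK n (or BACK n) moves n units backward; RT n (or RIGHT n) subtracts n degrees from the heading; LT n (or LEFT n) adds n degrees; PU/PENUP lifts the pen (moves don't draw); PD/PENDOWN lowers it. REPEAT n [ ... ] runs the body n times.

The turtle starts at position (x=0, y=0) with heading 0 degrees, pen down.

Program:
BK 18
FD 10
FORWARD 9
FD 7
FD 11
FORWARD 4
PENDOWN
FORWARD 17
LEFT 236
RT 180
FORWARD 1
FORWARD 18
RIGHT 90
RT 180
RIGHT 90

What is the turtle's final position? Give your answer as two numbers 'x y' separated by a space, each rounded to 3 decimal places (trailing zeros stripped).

Executing turtle program step by step:
Start: pos=(0,0), heading=0, pen down
BK 18: (0,0) -> (-18,0) [heading=0, draw]
FD 10: (-18,0) -> (-8,0) [heading=0, draw]
FD 9: (-8,0) -> (1,0) [heading=0, draw]
FD 7: (1,0) -> (8,0) [heading=0, draw]
FD 11: (8,0) -> (19,0) [heading=0, draw]
FD 4: (19,0) -> (23,0) [heading=0, draw]
PD: pen down
FD 17: (23,0) -> (40,0) [heading=0, draw]
LT 236: heading 0 -> 236
RT 180: heading 236 -> 56
FD 1: (40,0) -> (40.559,0.829) [heading=56, draw]
FD 18: (40.559,0.829) -> (50.625,15.752) [heading=56, draw]
RT 90: heading 56 -> 326
RT 180: heading 326 -> 146
RT 90: heading 146 -> 56
Final: pos=(50.625,15.752), heading=56, 9 segment(s) drawn

Answer: 50.625 15.752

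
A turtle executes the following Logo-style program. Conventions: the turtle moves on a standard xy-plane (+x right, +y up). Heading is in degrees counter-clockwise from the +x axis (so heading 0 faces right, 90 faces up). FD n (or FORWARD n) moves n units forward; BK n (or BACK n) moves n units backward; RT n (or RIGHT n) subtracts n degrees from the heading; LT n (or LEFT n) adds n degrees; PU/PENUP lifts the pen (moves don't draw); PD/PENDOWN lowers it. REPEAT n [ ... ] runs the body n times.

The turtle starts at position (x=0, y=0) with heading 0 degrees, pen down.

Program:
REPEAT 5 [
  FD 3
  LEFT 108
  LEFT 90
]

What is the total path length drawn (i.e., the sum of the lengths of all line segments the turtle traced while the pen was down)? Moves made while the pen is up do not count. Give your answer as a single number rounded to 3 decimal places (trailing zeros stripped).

Answer: 15

Derivation:
Executing turtle program step by step:
Start: pos=(0,0), heading=0, pen down
REPEAT 5 [
  -- iteration 1/5 --
  FD 3: (0,0) -> (3,0) [heading=0, draw]
  LT 108: heading 0 -> 108
  LT 90: heading 108 -> 198
  -- iteration 2/5 --
  FD 3: (3,0) -> (0.147,-0.927) [heading=198, draw]
  LT 108: heading 198 -> 306
  LT 90: heading 306 -> 36
  -- iteration 3/5 --
  FD 3: (0.147,-0.927) -> (2.574,0.836) [heading=36, draw]
  LT 108: heading 36 -> 144
  LT 90: heading 144 -> 234
  -- iteration 4/5 --
  FD 3: (2.574,0.836) -> (0.811,-1.591) [heading=234, draw]
  LT 108: heading 234 -> 342
  LT 90: heading 342 -> 72
  -- iteration 5/5 --
  FD 3: (0.811,-1.591) -> (1.738,1.262) [heading=72, draw]
  LT 108: heading 72 -> 180
  LT 90: heading 180 -> 270
]
Final: pos=(1.738,1.262), heading=270, 5 segment(s) drawn

Segment lengths:
  seg 1: (0,0) -> (3,0), length = 3
  seg 2: (3,0) -> (0.147,-0.927), length = 3
  seg 3: (0.147,-0.927) -> (2.574,0.836), length = 3
  seg 4: (2.574,0.836) -> (0.811,-1.591), length = 3
  seg 5: (0.811,-1.591) -> (1.738,1.262), length = 3
Total = 15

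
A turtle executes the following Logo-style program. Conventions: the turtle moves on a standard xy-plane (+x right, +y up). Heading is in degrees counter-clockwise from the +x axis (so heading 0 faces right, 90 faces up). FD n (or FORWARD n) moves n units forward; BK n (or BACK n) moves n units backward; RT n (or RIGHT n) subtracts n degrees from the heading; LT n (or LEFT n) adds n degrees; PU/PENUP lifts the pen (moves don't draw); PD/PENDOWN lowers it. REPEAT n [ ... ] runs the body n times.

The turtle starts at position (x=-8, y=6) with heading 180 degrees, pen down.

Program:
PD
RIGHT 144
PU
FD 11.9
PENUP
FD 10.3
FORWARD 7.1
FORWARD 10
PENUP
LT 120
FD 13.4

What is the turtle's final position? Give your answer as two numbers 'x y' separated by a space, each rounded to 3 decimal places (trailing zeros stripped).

Executing turtle program step by step:
Start: pos=(-8,6), heading=180, pen down
PD: pen down
RT 144: heading 180 -> 36
PU: pen up
FD 11.9: (-8,6) -> (1.627,12.995) [heading=36, move]
PU: pen up
FD 10.3: (1.627,12.995) -> (9.96,19.049) [heading=36, move]
FD 7.1: (9.96,19.049) -> (15.704,23.222) [heading=36, move]
FD 10: (15.704,23.222) -> (23.794,29.1) [heading=36, move]
PU: pen up
LT 120: heading 36 -> 156
FD 13.4: (23.794,29.1) -> (11.553,34.55) [heading=156, move]
Final: pos=(11.553,34.55), heading=156, 0 segment(s) drawn

Answer: 11.553 34.55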